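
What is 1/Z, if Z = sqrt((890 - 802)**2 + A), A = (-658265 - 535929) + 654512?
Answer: -I*sqrt(531938)/531938 ≈ -0.0013711*I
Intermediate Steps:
A = -539682 (A = -1194194 + 654512 = -539682)
Z = I*sqrt(531938) (Z = sqrt((890 - 802)**2 - 539682) = sqrt(88**2 - 539682) = sqrt(7744 - 539682) = sqrt(-531938) = I*sqrt(531938) ≈ 729.34*I)
1/Z = 1/(I*sqrt(531938)) = -I*sqrt(531938)/531938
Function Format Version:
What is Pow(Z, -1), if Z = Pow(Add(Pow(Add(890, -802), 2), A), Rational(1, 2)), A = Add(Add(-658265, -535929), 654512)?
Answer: Mul(Rational(-1, 531938), I, Pow(531938, Rational(1, 2))) ≈ Mul(-0.0013711, I)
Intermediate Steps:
A = -539682 (A = Add(-1194194, 654512) = -539682)
Z = Mul(I, Pow(531938, Rational(1, 2))) (Z = Pow(Add(Pow(Add(890, -802), 2), -539682), Rational(1, 2)) = Pow(Add(Pow(88, 2), -539682), Rational(1, 2)) = Pow(Add(7744, -539682), Rational(1, 2)) = Pow(-531938, Rational(1, 2)) = Mul(I, Pow(531938, Rational(1, 2))) ≈ Mul(729.34, I))
Pow(Z, -1) = Pow(Mul(I, Pow(531938, Rational(1, 2))), -1) = Mul(Rational(-1, 531938), I, Pow(531938, Rational(1, 2)))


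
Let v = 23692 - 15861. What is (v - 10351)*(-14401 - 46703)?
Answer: 153982080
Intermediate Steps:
v = 7831
(v - 10351)*(-14401 - 46703) = (7831 - 10351)*(-14401 - 46703) = -2520*(-61104) = 153982080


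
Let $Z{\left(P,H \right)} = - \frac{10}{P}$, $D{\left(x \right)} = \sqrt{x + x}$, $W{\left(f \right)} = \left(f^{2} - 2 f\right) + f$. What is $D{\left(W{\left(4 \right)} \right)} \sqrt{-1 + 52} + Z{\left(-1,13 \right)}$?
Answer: $10 + 6 \sqrt{34} \approx 44.986$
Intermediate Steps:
$W{\left(f \right)} = f^{2} - f$
$D{\left(x \right)} = \sqrt{2} \sqrt{x}$ ($D{\left(x \right)} = \sqrt{2 x} = \sqrt{2} \sqrt{x}$)
$D{\left(W{\left(4 \right)} \right)} \sqrt{-1 + 52} + Z{\left(-1,13 \right)} = \sqrt{2} \sqrt{4 \left(-1 + 4\right)} \sqrt{-1 + 52} - \frac{10}{-1} = \sqrt{2} \sqrt{4 \cdot 3} \sqrt{51} - -10 = \sqrt{2} \sqrt{12} \sqrt{51} + 10 = \sqrt{2} \cdot 2 \sqrt{3} \sqrt{51} + 10 = 2 \sqrt{6} \sqrt{51} + 10 = 6 \sqrt{34} + 10 = 10 + 6 \sqrt{34}$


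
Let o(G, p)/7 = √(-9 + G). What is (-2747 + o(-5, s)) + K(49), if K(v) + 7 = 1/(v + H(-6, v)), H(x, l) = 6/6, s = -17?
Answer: -137699/50 + 7*I*√14 ≈ -2754.0 + 26.192*I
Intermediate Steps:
H(x, l) = 1 (H(x, l) = 6*(⅙) = 1)
o(G, p) = 7*√(-9 + G)
K(v) = -7 + 1/(1 + v) (K(v) = -7 + 1/(v + 1) = -7 + 1/(1 + v))
(-2747 + o(-5, s)) + K(49) = (-2747 + 7*√(-9 - 5)) + (-6 - 7*49)/(1 + 49) = (-2747 + 7*√(-14)) + (-6 - 343)/50 = (-2747 + 7*(I*√14)) + (1/50)*(-349) = (-2747 + 7*I*√14) - 349/50 = -137699/50 + 7*I*√14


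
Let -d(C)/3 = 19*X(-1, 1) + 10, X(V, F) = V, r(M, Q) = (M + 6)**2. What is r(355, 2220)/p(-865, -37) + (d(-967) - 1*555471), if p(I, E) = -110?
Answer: -61229161/110 ≈ -5.5663e+5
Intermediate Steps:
r(M, Q) = (6 + M)**2
d(C) = 27 (d(C) = -3*(19*(-1) + 10) = -3*(-19 + 10) = -3*(-9) = 27)
r(355, 2220)/p(-865, -37) + (d(-967) - 1*555471) = (6 + 355)**2/(-110) + (27 - 1*555471) = 361**2*(-1/110) + (27 - 555471) = 130321*(-1/110) - 555444 = -130321/110 - 555444 = -61229161/110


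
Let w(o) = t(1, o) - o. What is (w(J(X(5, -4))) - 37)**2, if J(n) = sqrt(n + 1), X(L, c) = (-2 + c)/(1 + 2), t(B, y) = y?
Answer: 1369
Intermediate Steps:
X(L, c) = -2/3 + c/3 (X(L, c) = (-2 + c)/3 = (-2 + c)*(1/3) = -2/3 + c/3)
J(n) = sqrt(1 + n)
w(o) = 0 (w(o) = o - o = 0)
(w(J(X(5, -4))) - 37)**2 = (0 - 37)**2 = (-37)**2 = 1369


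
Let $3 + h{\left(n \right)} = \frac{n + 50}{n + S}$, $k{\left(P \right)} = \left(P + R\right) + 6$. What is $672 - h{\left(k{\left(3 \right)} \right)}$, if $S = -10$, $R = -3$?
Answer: $689$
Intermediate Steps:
$k{\left(P \right)} = 3 + P$ ($k{\left(P \right)} = \left(P - 3\right) + 6 = \left(-3 + P\right) + 6 = 3 + P$)
$h{\left(n \right)} = -3 + \frac{50 + n}{-10 + n}$ ($h{\left(n \right)} = -3 + \frac{n + 50}{n - 10} = -3 + \frac{50 + n}{-10 + n}$)
$672 - h{\left(k{\left(3 \right)} \right)} = 672 - \frac{2 \left(40 - \left(3 + 3\right)\right)}{-10 + \left(3 + 3\right)} = 672 - \frac{2 \left(40 - 6\right)}{-10 + 6} = 672 - \frac{2 \left(40 - 6\right)}{-4} = 672 - 2 \left(- \frac{1}{4}\right) 34 = 672 - -17 = 672 + 17 = 689$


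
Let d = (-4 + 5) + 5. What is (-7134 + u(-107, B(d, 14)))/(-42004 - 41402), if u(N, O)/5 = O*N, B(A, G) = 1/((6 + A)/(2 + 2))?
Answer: 21937/250218 ≈ 0.087672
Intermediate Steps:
d = 6 (d = 1 + 5 = 6)
B(A, G) = 1/(3/2 + A/4) (B(A, G) = 1/((6 + A)/4) = 1/((6 + A)*(¼)) = 1/(3/2 + A/4))
u(N, O) = 5*N*O (u(N, O) = 5*(O*N) = 5*(N*O) = 5*N*O)
(-7134 + u(-107, B(d, 14)))/(-42004 - 41402) = (-7134 + 5*(-107)*(4/(6 + 6)))/(-42004 - 41402) = (-7134 + 5*(-107)*(4/12))/(-83406) = (-7134 + 5*(-107)*(4*(1/12)))*(-1/83406) = (-7134 + 5*(-107)*(⅓))*(-1/83406) = (-7134 - 535/3)*(-1/83406) = -21937/3*(-1/83406) = 21937/250218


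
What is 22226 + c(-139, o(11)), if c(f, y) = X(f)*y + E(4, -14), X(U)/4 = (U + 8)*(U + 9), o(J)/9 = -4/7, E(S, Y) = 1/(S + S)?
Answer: -18373897/56 ≈ -3.2811e+5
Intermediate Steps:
E(S, Y) = 1/(2*S)
o(J) = -36/7 (o(J) = 9*(-4/7) = -36/7)
X(U) = 4*(8 + U)*(9 + U) (X(U) = 4*((U + 8)*(U + 9)) = 4*((8 + U)*(9 + U)) = 4*(8 + U)*(9 + U))
c(f, y) = ⅛ + y*(288 + 4*f² + 68*f) (c(f, y) = (288 + 4*f² + 68*f)*y + (½)/4 = y*(288 + 4*f² + 68*f) + (½)*(¼) = y*(288 + 4*f² + 68*f) + ⅛ = ⅛ + y*(288 + 4*f² + 68*f))
22226 + c(-139, o(11)) = 22226 + (⅛ + 4*(-36/7)*(72 + (-139)² + 17*(-139))) = 22226 + (⅛ + 4*(-36/7)*(72 + 19321 - 2363)) = 22226 + (⅛ + 4*(-36/7)*17030) = 22226 + (⅛ - 2452320/7) = 22226 - 19618553/56 = -18373897/56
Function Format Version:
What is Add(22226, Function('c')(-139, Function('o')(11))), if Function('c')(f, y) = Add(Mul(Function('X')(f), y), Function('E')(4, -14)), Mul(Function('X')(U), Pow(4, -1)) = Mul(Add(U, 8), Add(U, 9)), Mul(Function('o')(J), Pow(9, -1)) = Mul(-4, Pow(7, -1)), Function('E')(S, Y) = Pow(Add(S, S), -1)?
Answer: Rational(-18373897, 56) ≈ -3.2811e+5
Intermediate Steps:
Function('E')(S, Y) = Mul(Rational(1, 2), Pow(S, -1)) (Function('E')(S, Y) = Pow(Mul(2, S), -1) = Mul(Rational(1, 2), Pow(S, -1)))
Function('o')(J) = Rational(-36, 7) (Function('o')(J) = Mul(9, Mul(-4, Pow(7, -1))) = Mul(9, Mul(-4, Rational(1, 7))) = Mul(9, Rational(-4, 7)) = Rational(-36, 7))
Function('X')(U) = Mul(4, Add(8, U), Add(9, U)) (Function('X')(U) = Mul(4, Mul(Add(U, 8), Add(U, 9))) = Mul(4, Mul(Add(8, U), Add(9, U))) = Mul(4, Add(8, U), Add(9, U)))
Function('c')(f, y) = Add(Rational(1, 8), Mul(y, Add(288, Mul(4, Pow(f, 2)), Mul(68, f)))) (Function('c')(f, y) = Add(Mul(Add(288, Mul(4, Pow(f, 2)), Mul(68, f)), y), Mul(Rational(1, 2), Pow(4, -1))) = Add(Mul(y, Add(288, Mul(4, Pow(f, 2)), Mul(68, f))), Mul(Rational(1, 2), Rational(1, 4))) = Add(Mul(y, Add(288, Mul(4, Pow(f, 2)), Mul(68, f))), Rational(1, 8)) = Add(Rational(1, 8), Mul(y, Add(288, Mul(4, Pow(f, 2)), Mul(68, f)))))
Add(22226, Function('c')(-139, Function('o')(11))) = Add(22226, Add(Rational(1, 8), Mul(4, Rational(-36, 7), Add(72, Pow(-139, 2), Mul(17, -139))))) = Add(22226, Add(Rational(1, 8), Mul(4, Rational(-36, 7), Add(72, 19321, -2363)))) = Add(22226, Add(Rational(1, 8), Mul(4, Rational(-36, 7), 17030))) = Add(22226, Add(Rational(1, 8), Rational(-2452320, 7))) = Add(22226, Rational(-19618553, 56)) = Rational(-18373897, 56)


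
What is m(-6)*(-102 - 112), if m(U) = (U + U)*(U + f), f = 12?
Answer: 15408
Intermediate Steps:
m(U) = 2*U*(12 + U) (m(U) = (U + U)*(U + 12) = (2*U)*(12 + U) = 2*U*(12 + U))
m(-6)*(-102 - 112) = (2*(-6)*(12 - 6))*(-102 - 112) = (2*(-6)*6)*(-214) = -72*(-214) = 15408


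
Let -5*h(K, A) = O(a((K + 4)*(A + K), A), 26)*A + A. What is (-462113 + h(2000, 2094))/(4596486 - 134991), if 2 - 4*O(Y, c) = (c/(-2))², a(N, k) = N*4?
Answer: -4450469/44614950 ≈ -0.099753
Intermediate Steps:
a(N, k) = 4*N
O(Y, c) = ½ - c²/16 (O(Y, c) = ½ - c²/4/4 = ½ - c²/16)
h(K, A) = 163*A/20 (h(K, A) = -((½ - 1/16*26²)*A + A)/5 = -((½ - 1/16*676)*A + A)/5 = -((½ - 169/4)*A + A)/5 = -(-167*A/4 + A)/5 = -(-163)*A/20 = 163*A/20)
(-462113 + h(2000, 2094))/(4596486 - 134991) = (-462113 + (163/20)*2094)/(4596486 - 134991) = (-462113 + 170661/10)/4461495 = -4450469/10*1/4461495 = -4450469/44614950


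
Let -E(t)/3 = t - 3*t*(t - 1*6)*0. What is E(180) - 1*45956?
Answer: -46496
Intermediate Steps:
E(t) = -3*t (E(t) = -3*(t - 3*t*(t - 1*6)*0) = -3*(t - 3*t*(t - 6)*0) = -3*(t - 3*t*(-6 + t)*0) = -3*(t - 3*0) = -3*(t + 0) = -3*t)
E(180) - 1*45956 = -3*180 - 1*45956 = -540 - 45956 = -46496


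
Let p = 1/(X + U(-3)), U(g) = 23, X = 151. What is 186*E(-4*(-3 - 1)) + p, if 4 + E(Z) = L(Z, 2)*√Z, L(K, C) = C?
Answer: 129457/174 ≈ 744.01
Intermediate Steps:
E(Z) = -4 + 2*√Z
p = 1/174 (p = 1/(151 + 23) = 1/174 ≈ 0.0057471)
186*E(-4*(-3 - 1)) + p = 186*(-4 + 2*√(-4*(-3 - 1))) + 1/174 = 186*(-4 + 2*√(-4*(-4))) + 1/174 = 186*(-4 + 2*√16) + 1/174 = 186*(-4 + 2*4) + 1/174 = 186*(-4 + 8) + 1/174 = 186*4 + 1/174 = 744 + 1/174 = 129457/174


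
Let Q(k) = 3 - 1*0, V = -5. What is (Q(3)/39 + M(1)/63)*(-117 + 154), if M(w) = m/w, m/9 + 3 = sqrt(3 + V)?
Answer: -1184/91 + 37*I*sqrt(2)/7 ≈ -13.011 + 7.4751*I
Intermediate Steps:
m = -27 + 9*I*sqrt(2) (m = -27 + 9*sqrt(3 - 5) = -27 + 9*sqrt(-2) = -27 + 9*(I*sqrt(2)) = -27 + 9*I*sqrt(2) ≈ -27.0 + 12.728*I)
Q(k) = 3 (Q(k) = 3 + 0 = 3)
M(w) = (-27 + 9*I*sqrt(2))/w
(Q(3)/39 + M(1)/63)*(-117 + 154) = (3/39 + (9*(-3 + I*sqrt(2))/1)/63)*(-117 + 154) = (3*(1/39) + (9*1*(-3 + I*sqrt(2)))*(1/63))*37 = (1/13 + (-27 + 9*I*sqrt(2))*(1/63))*37 = (1/13 + (-3/7 + I*sqrt(2)/7))*37 = (-32/91 + I*sqrt(2)/7)*37 = -1184/91 + 37*I*sqrt(2)/7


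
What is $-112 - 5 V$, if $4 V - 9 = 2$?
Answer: $- \frac{503}{4} \approx -125.75$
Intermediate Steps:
$V = \frac{11}{4}$ ($V = \frac{9}{4} + \frac{1}{4} \cdot 2 = \frac{9}{4} + \frac{1}{2} = \frac{11}{4} \approx 2.75$)
$-112 - 5 V = -112 - \frac{55}{4} = - \frac{503}{4}$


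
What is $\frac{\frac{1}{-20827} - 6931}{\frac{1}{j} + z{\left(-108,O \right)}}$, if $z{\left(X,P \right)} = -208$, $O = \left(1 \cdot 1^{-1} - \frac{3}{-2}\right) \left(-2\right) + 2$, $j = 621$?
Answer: $\frac{89642553498}{2690161109} \approx 33.322$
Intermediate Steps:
$O = -3$ ($O = \left(1 \cdot 1 - - \frac{3}{2}\right) \left(-2\right) + 2 = \left(1 + \frac{3}{2}\right) \left(-2\right) + 2 = \frac{5}{2} \left(-2\right) + 2 = -5 + 2 = -3$)
$\frac{\frac{1}{-20827} - 6931}{\frac{1}{j} + z{\left(-108,O \right)}} = \frac{\frac{1}{-20827} - 6931}{\frac{1}{621} - 208} = \frac{- \frac{1}{20827} - 6931}{\frac{1}{621} - 208} = - \frac{144351938}{20827 \left(- \frac{129167}{621}\right)} = \left(- \frac{144351938}{20827}\right) \left(- \frac{621}{129167}\right) = \frac{89642553498}{2690161109}$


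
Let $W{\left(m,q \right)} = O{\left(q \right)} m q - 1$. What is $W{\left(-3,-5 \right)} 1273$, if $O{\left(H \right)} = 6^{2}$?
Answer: $686147$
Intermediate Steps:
$O{\left(H \right)} = 36$
$W{\left(m,q \right)} = -1 + 36 m q$ ($W{\left(m,q \right)} = 36 m q - 1 = -1 + 36 m q$)
$W{\left(-3,-5 \right)} 1273 = \left(-1 + 36 \left(-3\right) \left(-5\right)\right) 1273 = \left(-1 + 540\right) 1273 = 539 \cdot 1273 = 686147$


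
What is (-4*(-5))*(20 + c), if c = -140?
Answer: -2400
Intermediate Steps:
(-4*(-5))*(20 + c) = (-4*(-5))*(20 - 140) = 20*(-120) = -2400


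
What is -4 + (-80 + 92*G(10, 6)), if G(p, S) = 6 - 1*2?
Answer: 284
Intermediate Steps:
G(p, S) = 4 (G(p, S) = 6 - 2 = 4)
-4 + (-80 + 92*G(10, 6)) = -4 + (-80 + 92*4) = -4 + (-80 + 368) = -4 + 288 = 284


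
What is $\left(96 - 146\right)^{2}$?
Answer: $2500$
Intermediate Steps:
$\left(96 - 146\right)^{2} = \left(-50\right)^{2} = 2500$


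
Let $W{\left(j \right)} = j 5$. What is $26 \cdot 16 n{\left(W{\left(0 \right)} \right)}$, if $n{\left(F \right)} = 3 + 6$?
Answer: $3744$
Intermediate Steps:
$W{\left(j \right)} = 5 j$
$n{\left(F \right)} = 9$
$26 \cdot 16 n{\left(W{\left(0 \right)} \right)} = 26 \cdot 16 \cdot 9 = 416 \cdot 9 = 3744$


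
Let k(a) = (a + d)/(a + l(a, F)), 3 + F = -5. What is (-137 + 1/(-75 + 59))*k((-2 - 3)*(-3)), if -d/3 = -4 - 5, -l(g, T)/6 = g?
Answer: 15351/200 ≈ 76.755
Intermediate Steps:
F = -8 (F = -3 - 5 = -8)
l(g, T) = -6*g
d = 27 (d = -3*(-4 - 5) = -3*(-9) = 27)
k(a) = -(27 + a)/(5*a) (k(a) = (a + 27)/(a - 6*a) = (27 + a)/((-5*a)) = (27 + a)*(-1/(5*a)) = -(27 + a)/(5*a))
(-137 + 1/(-75 + 59))*k((-2 - 3)*(-3)) = (-137 + 1/(-75 + 59))*((-27 - (-2 - 3)*(-3))/(5*(((-2 - 3)*(-3))))) = (-137 + 1/(-16))*((-27 - (-5)*(-3))/(5*((-5*(-3))))) = (-137 - 1/16)*((⅕)*(-27 - 1*15)/15) = -2193*(-27 - 15)/(80*15) = -2193*(-42)/(80*15) = -2193/16*(-14/25) = 15351/200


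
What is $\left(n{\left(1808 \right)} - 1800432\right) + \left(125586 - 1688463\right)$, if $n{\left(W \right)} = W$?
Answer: $-3361501$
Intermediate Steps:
$\left(n{\left(1808 \right)} - 1800432\right) + \left(125586 - 1688463\right) = \left(1808 - 1800432\right) + \left(125586 - 1688463\right) = -1798624 + \left(125586 - 1688463\right) = -1798624 - 1562877 = -3361501$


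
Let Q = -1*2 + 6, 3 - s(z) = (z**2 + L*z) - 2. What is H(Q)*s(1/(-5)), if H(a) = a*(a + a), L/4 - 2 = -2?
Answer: 3968/25 ≈ 158.72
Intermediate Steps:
L = 0 (L = 8 + 4*(-2) = 8 - 8 = 0)
s(z) = 5 - z**2 (s(z) = 3 - ((z**2 + 0*z) - 2) = 3 - ((z**2 + 0) - 2) = 3 - (z**2 - 2) = 3 - (-2 + z**2) = 3 + (2 - z**2) = 5 - z**2)
Q = 4 (Q = -2 + 6 = 4)
H(a) = 2*a**2 (H(a) = a*(2*a) = 2*a**2)
H(Q)*s(1/(-5)) = (2*4**2)*(5 - (1/(-5))**2) = (2*16)*(5 - (-1/5)**2) = 32*(5 - 1*1/25) = 32*(5 - 1/25) = 32*(124/25) = 3968/25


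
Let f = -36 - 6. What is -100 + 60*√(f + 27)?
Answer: -100 + 60*I*√15 ≈ -100.0 + 232.38*I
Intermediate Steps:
f = -42
-100 + 60*√(f + 27) = -100 + 60*√(-42 + 27) = -100 + 60*√(-15) = -100 + 60*(I*√15) = -100 + 60*I*√15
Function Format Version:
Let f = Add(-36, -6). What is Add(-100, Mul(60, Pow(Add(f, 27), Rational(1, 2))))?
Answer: Add(-100, Mul(60, I, Pow(15, Rational(1, 2)))) ≈ Add(-100.00, Mul(232.38, I))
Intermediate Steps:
f = -42
Add(-100, Mul(60, Pow(Add(f, 27), Rational(1, 2)))) = Add(-100, Mul(60, Pow(Add(-42, 27), Rational(1, 2)))) = Add(-100, Mul(60, Pow(-15, Rational(1, 2)))) = Add(-100, Mul(60, Mul(I, Pow(15, Rational(1, 2))))) = Add(-100, Mul(60, I, Pow(15, Rational(1, 2))))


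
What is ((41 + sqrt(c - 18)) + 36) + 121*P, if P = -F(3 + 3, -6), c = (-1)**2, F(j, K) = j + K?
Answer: 77 + I*sqrt(17) ≈ 77.0 + 4.1231*I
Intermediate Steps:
F(j, K) = K + j
c = 1
P = 0 (P = -(-6 + (3 + 3)) = -(-6 + 6) = -1*0 = 0)
((41 + sqrt(c - 18)) + 36) + 121*P = ((41 + sqrt(1 - 18)) + 36) + 121*0 = ((41 + sqrt(-17)) + 36) + 0 = ((41 + I*sqrt(17)) + 36) + 0 = (77 + I*sqrt(17)) + 0 = 77 + I*sqrt(17)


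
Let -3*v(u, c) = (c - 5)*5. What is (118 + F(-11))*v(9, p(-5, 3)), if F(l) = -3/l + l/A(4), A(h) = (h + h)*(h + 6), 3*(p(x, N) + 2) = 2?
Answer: 219469/176 ≈ 1247.0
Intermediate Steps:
p(x, N) = -4/3 (p(x, N) = -2 + (⅓)*2 = -2 + ⅔ = -4/3)
A(h) = 2*h*(6 + h) (A(h) = (2*h)*(6 + h) = 2*h*(6 + h))
v(u, c) = 25/3 - 5*c/3 (v(u, c) = -(c - 5)*5/3 = -(-5 + c)*5/3 = -(-25 + 5*c)/3 = 25/3 - 5*c/3)
F(l) = -3/l + l/80 (F(l) = -3/l + l/((2*4*(6 + 4))) = -3/l + l/((2*4*10)) = -3/l + l/80)
(118 + F(-11))*v(9, p(-5, 3)) = (118 + (-3/(-11) + (1/80)*(-11)))*(25/3 - 5/3*(-4/3)) = (118 + (-3*(-1/11) - 11/80))*(25/3 + 20/9) = (118 + (3/11 - 11/80))*(95/9) = (118 + 119/880)*(95/9) = (103959/880)*(95/9) = 219469/176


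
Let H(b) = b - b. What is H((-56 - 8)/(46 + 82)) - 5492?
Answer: -5492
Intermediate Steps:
H(b) = 0
H((-56 - 8)/(46 + 82)) - 5492 = 0 - 5492 = -5492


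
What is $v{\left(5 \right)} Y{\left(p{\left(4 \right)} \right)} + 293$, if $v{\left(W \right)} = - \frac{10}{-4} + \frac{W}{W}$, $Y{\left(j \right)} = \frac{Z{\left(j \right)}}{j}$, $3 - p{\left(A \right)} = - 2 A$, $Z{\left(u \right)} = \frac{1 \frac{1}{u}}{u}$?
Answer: $\frac{779973}{2662} \approx 293.0$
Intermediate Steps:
$Z{\left(u \right)} = \frac{1}{u^{2}}$ ($Z{\left(u \right)} = \frac{1}{u u} = \frac{1}{u^{2}}$)
$p{\left(A \right)} = 3 + 2 A$ ($p{\left(A \right)} = 3 - - 2 A = 3 + 2 A$)
$Y{\left(j \right)} = \frac{1}{j^{3}}$ ($Y{\left(j \right)} = \frac{1}{j^{2} j} = \frac{1}{j^{3}}$)
$v{\left(W \right)} = \frac{7}{2}$ ($v{\left(W \right)} = \left(-10\right) \left(- \frac{1}{4}\right) + 1 = \frac{5}{2} + 1 = \frac{7}{2}$)
$v{\left(5 \right)} Y{\left(p{\left(4 \right)} \right)} + 293 = \frac{7}{2 \left(3 + 2 \cdot 4\right)^{3}} + 293 = \frac{7}{2 \left(3 + 8\right)^{3}} + 293 = \frac{7}{2 \cdot 1331} + 293 = \frac{7}{2} \cdot \frac{1}{1331} + 293 = \frac{7}{2662} + 293 = \frac{779973}{2662}$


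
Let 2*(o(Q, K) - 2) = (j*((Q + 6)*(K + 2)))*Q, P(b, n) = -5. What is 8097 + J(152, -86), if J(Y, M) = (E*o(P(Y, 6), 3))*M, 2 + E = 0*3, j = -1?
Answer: 10591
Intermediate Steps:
E = -2 (E = -2 + 0*3 = -2 + 0 = -2)
o(Q, K) = 2 - Q*(2 + K)*(6 + Q)/2 (o(Q, K) = 2 + ((-(Q + 6)*(K + 2))*Q)/2 = 2 + ((-(6 + Q)*(2 + K))*Q)/2 = 2 + ((-(2 + K)*(6 + Q))*Q)/2 = 2 + (-Q*(2 + K)*(6 + Q))/2 = 2 - Q*(2 + K)*(6 + Q)/2)
J(Y, M) = -29*M (J(Y, M) = (-2*(2 - 1*(-5)² - 6*(-5) - 3*3*(-5) - ½*3*(-5)²))*M = (-2*(2 - 1*25 + 30 + 45 - ½*3*25))*M = (-2*(2 - 25 + 30 + 45 - 75/2))*M = (-2*29/2)*M = -29*M)
8097 + J(152, -86) = 8097 - 29*(-86) = 8097 + 2494 = 10591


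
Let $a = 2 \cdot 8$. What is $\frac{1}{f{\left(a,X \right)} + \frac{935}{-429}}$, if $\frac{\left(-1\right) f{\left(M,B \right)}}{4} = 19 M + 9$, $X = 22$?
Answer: $- \frac{39}{48913} \approx -0.00079733$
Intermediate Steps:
$a = 16$
$f{\left(M,B \right)} = -36 - 76 M$ ($f{\left(M,B \right)} = - 4 \left(19 M + 9\right) = - 4 \left(9 + 19 M\right) = -36 - 76 M$)
$\frac{1}{f{\left(a,X \right)} + \frac{935}{-429}} = \frac{1}{\left(-36 - 1216\right) + \frac{935}{-429}} = \frac{1}{\left(-36 - 1216\right) + 935 \left(- \frac{1}{429}\right)} = \frac{1}{-1252 - \frac{85}{39}} = \frac{1}{- \frac{48913}{39}} = - \frac{39}{48913}$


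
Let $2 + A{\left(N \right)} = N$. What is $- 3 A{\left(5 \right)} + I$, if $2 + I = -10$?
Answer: $-21$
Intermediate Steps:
$I = -12$ ($I = -2 - 10 = -12$)
$A{\left(N \right)} = -2 + N$
$- 3 A{\left(5 \right)} + I = - 3 \left(-2 + 5\right) - 12 = \left(-3\right) 3 - 12 = -9 - 12 = -21$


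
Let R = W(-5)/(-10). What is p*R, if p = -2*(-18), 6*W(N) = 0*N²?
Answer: 0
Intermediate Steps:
W(N) = 0 (W(N) = (0*N²)/6 = (⅙)*0 = 0)
R = 0 (R = 0/(-10) = 0*(-⅒) = 0)
p = 36
p*R = 36*0 = 0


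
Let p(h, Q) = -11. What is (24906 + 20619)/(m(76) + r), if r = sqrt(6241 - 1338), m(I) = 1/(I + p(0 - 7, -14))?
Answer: -986375/6905058 + 64114375*sqrt(4903)/6905058 ≈ 650.02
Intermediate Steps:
m(I) = 1/(-11 + I) (m(I) = 1/(I - 11) = 1/(-11 + I))
r = sqrt(4903) ≈ 70.021
(24906 + 20619)/(m(76) + r) = (24906 + 20619)/(1/(-11 + 76) + sqrt(4903)) = 45525/(1/65 + sqrt(4903))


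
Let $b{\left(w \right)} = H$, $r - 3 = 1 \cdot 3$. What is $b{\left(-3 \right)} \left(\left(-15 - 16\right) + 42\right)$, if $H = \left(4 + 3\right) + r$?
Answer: $143$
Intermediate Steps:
$r = 6$ ($r = 3 + 1 \cdot 3 = 3 + 3 = 6$)
$H = 13$ ($H = \left(4 + 3\right) + 6 = 7 + 6 = 13$)
$b{\left(w \right)} = 13$
$b{\left(-3 \right)} \left(\left(-15 - 16\right) + 42\right) = 13 \left(\left(-15 - 16\right) + 42\right) = 13 \left(-31 + 42\right) = 13 \cdot 11 = 143$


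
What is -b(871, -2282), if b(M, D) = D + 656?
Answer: 1626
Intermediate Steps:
b(M, D) = 656 + D
-b(871, -2282) = -(656 - 2282) = -1*(-1626) = 1626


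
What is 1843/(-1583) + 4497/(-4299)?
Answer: -5013936/2268439 ≈ -2.2103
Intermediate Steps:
1843/(-1583) + 4497/(-4299) = 1843*(-1/1583) + 4497*(-1/4299) = -1843/1583 - 1499/1433 = -5013936/2268439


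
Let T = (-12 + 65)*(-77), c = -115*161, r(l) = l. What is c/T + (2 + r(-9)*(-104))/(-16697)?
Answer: 43616711/9734351 ≈ 4.4807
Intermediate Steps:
c = -18515
T = -4081 (T = 53*(-77) = -4081)
c/T + (2 + r(-9)*(-104))/(-16697) = -18515/(-4081) + (2 - 9*(-104))/(-16697) = -18515*(-1/4081) + (2 + 936)*(-1/16697) = 2645/583 + 938*(-1/16697) = 2645/583 - 938/16697 = 43616711/9734351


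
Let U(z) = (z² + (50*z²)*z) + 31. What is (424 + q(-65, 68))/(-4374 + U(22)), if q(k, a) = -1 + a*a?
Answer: 5047/528541 ≈ 0.0095489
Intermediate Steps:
q(k, a) = -1 + a²
U(z) = 31 + z² + 50*z³ (U(z) = (z² + 50*z³) + 31 = 31 + z² + 50*z³)
(424 + q(-65, 68))/(-4374 + U(22)) = (424 + (-1 + 68²))/(-4374 + (31 + 22² + 50*22³)) = (424 + (-1 + 4624))/(-4374 + (31 + 484 + 50*10648)) = (424 + 4623)/(-4374 + (31 + 484 + 532400)) = 5047/(-4374 + 532915) = 5047/528541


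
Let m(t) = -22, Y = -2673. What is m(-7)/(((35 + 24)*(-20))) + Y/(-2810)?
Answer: 80399/82895 ≈ 0.96989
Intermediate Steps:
m(-7)/(((35 + 24)*(-20))) + Y/(-2810) = -22*(-1/(20*(35 + 24))) - 2673/(-2810) = -22/(59*(-20)) - 2673*(-1/2810) = -22/(-1180) + 2673/2810 = -22*(-1/1180) + 2673/2810 = 11/590 + 2673/2810 = 80399/82895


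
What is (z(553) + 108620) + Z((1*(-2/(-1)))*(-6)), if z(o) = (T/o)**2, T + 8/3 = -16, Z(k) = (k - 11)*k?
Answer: 6116579488/56169 ≈ 1.0890e+5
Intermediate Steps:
Z(k) = k*(-11 + k) (Z(k) = (-11 + k)*k = k*(-11 + k))
T = -56/3 (T = -8/3 - 16 = -56/3 ≈ -18.667)
z(o) = 3136/(9*o**2) (z(o) = (-56/(3*o))**2 = 3136/(9*o**2))
(z(553) + 108620) + Z((1*(-2/(-1)))*(-6)) = ((3136/9)/553**2 + 108620) + ((1*(-2/(-1)))*(-6))*(-11 + (1*(-2/(-1)))*(-6)) = ((3136/9)*(1/305809) + 108620) + ((1*(-2*(-1)))*(-6))*(-11 + (1*(-2*(-1)))*(-6)) = (64/56169 + 108620) + ((1*2)*(-6))*(-11 + (1*2)*(-6)) = 6101076844/56169 + (2*(-6))*(-11 + 2*(-6)) = 6101076844/56169 - 12*(-11 - 12) = 6101076844/56169 - 12*(-23) = 6101076844/56169 + 276 = 6116579488/56169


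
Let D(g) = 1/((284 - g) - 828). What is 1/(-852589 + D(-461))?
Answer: -83/70764888 ≈ -1.1729e-6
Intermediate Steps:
D(g) = 1/(-544 - g)
1/(-852589 + D(-461)) = 1/(-852589 - 1/(544 - 461)) = 1/(-852589 - 1/83) = 1/(-70764888/83) = -83/70764888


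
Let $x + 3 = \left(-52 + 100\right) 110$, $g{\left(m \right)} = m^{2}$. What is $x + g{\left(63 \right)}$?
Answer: $9246$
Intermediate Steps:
$x = 5277$ ($x = -3 + \left(-52 + 100\right) 110 = -3 + 48 \cdot 110 = -3 + 5280 = 5277$)
$x + g{\left(63 \right)} = 5277 + 63^{2} = 5277 + 3969 = 9246$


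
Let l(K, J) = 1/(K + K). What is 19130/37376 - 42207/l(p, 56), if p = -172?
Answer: 271334968669/18688 ≈ 1.4519e+7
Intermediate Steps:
l(K, J) = 1/(2*K)
19130/37376 - 42207/l(p, 56) = 19130/37376 - 42207/((1/2)/(-172)) = 19130*(1/37376) - 42207/((1/2)*(-1/172)) = 9565/18688 - 42207/(-1/344) = 9565/18688 - 42207*(-344) = 9565/18688 + 14519208 = 271334968669/18688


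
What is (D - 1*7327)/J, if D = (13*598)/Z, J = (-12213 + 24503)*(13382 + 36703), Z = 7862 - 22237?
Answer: -169619/14248718750 ≈ -1.1904e-5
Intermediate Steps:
Z = -14375
J = 615544650 (J = 12290*50085 = 615544650)
D = -338/625 (D = (13*598)/(-14375) = 7774*(-1/14375) = -338/625 ≈ -0.54080)
(D - 1*7327)/J = (-338/625 - 1*7327)/615544650 = (-338/625 - 7327)*(1/615544650) = -4579713/625*1/615544650 = -169619/14248718750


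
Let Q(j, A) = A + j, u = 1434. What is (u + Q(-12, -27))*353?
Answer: 492435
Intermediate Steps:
(u + Q(-12, -27))*353 = (1434 + (-27 - 12))*353 = (1434 - 39)*353 = 1395*353 = 492435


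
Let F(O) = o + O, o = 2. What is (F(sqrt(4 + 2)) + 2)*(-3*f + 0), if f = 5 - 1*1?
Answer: -48 - 12*sqrt(6) ≈ -77.394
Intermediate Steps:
f = 4 (f = 5 - 1 = 4)
F(O) = 2 + O
(F(sqrt(4 + 2)) + 2)*(-3*f + 0) = ((2 + sqrt(4 + 2)) + 2)*(-3*4 + 0) = ((2 + sqrt(6)) + 2)*(-12 + 0) = (4 + sqrt(6))*(-12) = -48 - 12*sqrt(6)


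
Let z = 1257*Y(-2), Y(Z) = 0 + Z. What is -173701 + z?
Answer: -176215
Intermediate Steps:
Y(Z) = Z
z = -2514 (z = 1257*(-2) = -2514)
-173701 + z = -173701 - 2514 = -176215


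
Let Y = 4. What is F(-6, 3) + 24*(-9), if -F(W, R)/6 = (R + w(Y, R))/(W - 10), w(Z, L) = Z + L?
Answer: -849/4 ≈ -212.25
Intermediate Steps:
w(Z, L) = L + Z
F(W, R) = -6*(4 + 2*R)/(-10 + W) (F(W, R) = -6*(R + (R + 4))/(W - 10) = -6*(R + (4 + R))/(-10 + W) = -6*(4 + 2*R)/(-10 + W))
F(-6, 3) + 24*(-9) = 12*(-2 - 1*3)/(-10 - 6) + 24*(-9) = 12*(-2 - 3)/(-16) - 216 = 12*(-1/16)*(-5) - 216 = 15/4 - 216 = -849/4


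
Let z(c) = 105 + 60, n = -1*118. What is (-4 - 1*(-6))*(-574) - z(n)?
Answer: -1313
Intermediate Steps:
n = -118
z(c) = 165
(-4 - 1*(-6))*(-574) - z(n) = (-4 - 1*(-6))*(-574) - 1*165 = (-4 + 6)*(-574) - 165 = 2*(-574) - 165 = -1148 - 165 = -1313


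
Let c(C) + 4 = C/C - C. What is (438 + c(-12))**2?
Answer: 199809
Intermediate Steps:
c(C) = -3 - C (c(C) = -4 + (C/C - C) = -4 + (1 - C) = -3 - C)
(438 + c(-12))**2 = (438 + (-3 - 1*(-12)))**2 = (438 + (-3 + 12))**2 = (438 + 9)**2 = 447**2 = 199809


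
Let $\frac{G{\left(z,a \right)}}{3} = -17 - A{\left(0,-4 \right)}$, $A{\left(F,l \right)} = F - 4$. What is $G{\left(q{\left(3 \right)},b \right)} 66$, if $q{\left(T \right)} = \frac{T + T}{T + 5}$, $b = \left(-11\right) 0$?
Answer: $-2574$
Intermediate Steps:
$b = 0$
$A{\left(F,l \right)} = -4 + F$
$q{\left(T \right)} = \frac{2 T}{5 + T}$
$G{\left(z,a \right)} = -39$ ($G{\left(z,a \right)} = 3 \left(-17 - \left(-4 + 0\right)\right) = 3 \left(-17 - -4\right) = 3 \left(-17 + 4\right) = 3 \left(-13\right) = -39$)
$G{\left(q{\left(3 \right)},b \right)} 66 = \left(-39\right) 66 = -2574$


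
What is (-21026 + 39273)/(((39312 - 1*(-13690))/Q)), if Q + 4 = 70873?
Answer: 1293146643/53002 ≈ 24398.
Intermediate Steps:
Q = 70869 (Q = -4 + 70873 = 70869)
(-21026 + 39273)/(((39312 - 1*(-13690))/Q)) = (-21026 + 39273)/(((39312 - 1*(-13690))/70869)) = 18247/(((39312 + 13690)*(1/70869))) = 18247/((53002*(1/70869))) = 18247/(53002/70869) = 18247*(70869/53002) = 1293146643/53002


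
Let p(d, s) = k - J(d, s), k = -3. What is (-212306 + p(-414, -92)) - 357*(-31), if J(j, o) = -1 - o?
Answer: -201333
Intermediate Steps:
p(d, s) = -2 + s (p(d, s) = -3 - (-1 - s) = -3 + (1 + s) = -2 + s)
(-212306 + p(-414, -92)) - 357*(-31) = (-212306 + (-2 - 92)) - 357*(-31) = (-212306 - 94) + 11067 = -212400 + 11067 = -201333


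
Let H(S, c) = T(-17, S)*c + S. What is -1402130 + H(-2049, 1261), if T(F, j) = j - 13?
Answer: -4004361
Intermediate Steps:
T(F, j) = -13 + j
H(S, c) = S + c*(-13 + S) (H(S, c) = (-13 + S)*c + S = c*(-13 + S) + S = S + c*(-13 + S))
-1402130 + H(-2049, 1261) = -1402130 + (-2049 + 1261*(-13 - 2049)) = -1402130 + (-2049 + 1261*(-2062)) = -1402130 + (-2049 - 2600182) = -1402130 - 2602231 = -4004361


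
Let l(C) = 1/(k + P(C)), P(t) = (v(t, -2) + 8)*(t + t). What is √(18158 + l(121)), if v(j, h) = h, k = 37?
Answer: √40258484607/1489 ≈ 134.75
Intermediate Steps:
P(t) = 12*t (P(t) = (-2 + 8)*(t + t) = 6*(2*t) = 12*t)
l(C) = 1/(37 + 12*C)
√(18158 + l(121)) = √(18158 + 1/(37 + 12*121)) = √(18158 + 1/(37 + 1452)) = √(18158 + 1/1489) = √(27037263/1489) = √40258484607/1489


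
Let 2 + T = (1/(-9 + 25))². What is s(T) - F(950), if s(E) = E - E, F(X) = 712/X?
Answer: -356/475 ≈ -0.74947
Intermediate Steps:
T = -511/256 (T = -2 + (1/(-9 + 25))² = -2 + (1/16)² = -2 + 1/256 = -511/256 ≈ -1.9961)
s(E) = 0
s(T) - F(950) = 0 - 712/950 = 0 - 1*356/475 = 0 - 356/475 = -356/475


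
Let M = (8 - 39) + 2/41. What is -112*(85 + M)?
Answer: -248192/41 ≈ -6053.5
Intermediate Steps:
M = -1269/41 (M = -31 + 2*(1/41) = -31 + 2/41 = -1269/41 ≈ -30.951)
-112*(85 + M) = -112*(85 - 1269/41) = -112*2216/41 = -248192/41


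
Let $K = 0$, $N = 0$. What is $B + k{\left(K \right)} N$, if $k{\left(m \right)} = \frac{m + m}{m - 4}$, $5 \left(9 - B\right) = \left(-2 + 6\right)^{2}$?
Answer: $\frac{29}{5} \approx 5.8$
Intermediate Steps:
$B = \frac{29}{5}$ ($B = 9 - \frac{\left(-2 + 6\right)^{2}}{5} = 9 - \frac{4^{2}}{5} = 9 - \frac{16}{5} = \frac{29}{5} \approx 5.8$)
$k{\left(m \right)} = \frac{2 m}{-4 + m}$
$B + k{\left(K \right)} N = \frac{29}{5} + 2 \cdot 0 \frac{1}{-4 + 0} \cdot 0 = \frac{29}{5} + 2 \cdot 0 \frac{1}{-4} \cdot 0 = \frac{29}{5} + 2 \cdot 0 \left(- \frac{1}{4}\right) 0 = \frac{29}{5} + 0 \cdot 0 = \frac{29}{5} + 0 = \frac{29}{5}$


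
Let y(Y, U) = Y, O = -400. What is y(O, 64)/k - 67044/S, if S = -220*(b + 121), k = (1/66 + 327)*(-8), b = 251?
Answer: 143090221/147196060 ≈ 0.97211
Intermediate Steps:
k = -86332/33 (k = (1/66 + 327)*(-8) = (21583/66)*(-8) = -86332/33 ≈ -2616.1)
S = -81840 (S = -220*(251 + 121) = -220*372 = -81840)
y(O, 64)/k - 67044/S = -400/(-86332/33) - 67044/(-81840) = -400*(-33/86332) - 67044*(-1/81840) = 3300/21583 + 5587/6820 = 143090221/147196060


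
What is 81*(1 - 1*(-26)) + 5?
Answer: 2192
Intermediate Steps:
81*(1 - 1*(-26)) + 5 = 81*(1 + 26) + 5 = 81*27 + 5 = 2187 + 5 = 2192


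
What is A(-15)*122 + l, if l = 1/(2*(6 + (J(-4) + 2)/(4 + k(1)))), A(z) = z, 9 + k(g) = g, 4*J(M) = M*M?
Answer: -16469/9 ≈ -1829.9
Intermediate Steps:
J(M) = M²/4 (J(M) = (M*M)/4 = M²/4)
k(g) = -9 + g
l = ⅑ (l = 1/(2*(6 + ((¼)*(-4)² + 2)/(4 + (-9 + 1)))) = 1/(2*(6 + ((¼)*16 + 2)/(4 - 8))) = 1/(2*(6 + (4 + 2)/(-4))) = 1/(2*(6 + 6*(-¼))) = 1/(2*(6 - 3/2)) = 1/(2*(9/2)) = 1/9 = ⅑ ≈ 0.11111)
A(-15)*122 + l = -15*122 + ⅑ = -1830 + ⅑ = -16469/9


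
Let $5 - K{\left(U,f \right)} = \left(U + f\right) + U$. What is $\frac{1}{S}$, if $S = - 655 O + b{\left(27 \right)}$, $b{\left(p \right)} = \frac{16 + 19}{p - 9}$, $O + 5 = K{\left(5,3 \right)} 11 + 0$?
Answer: $\frac{18}{1096505} \approx 1.6416 \cdot 10^{-5}$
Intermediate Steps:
$K{\left(U,f \right)} = 5 - f - 2 U$ ($K{\left(U,f \right)} = 5 - \left(\left(U + f\right) + U\right) = 5 - \left(f + 2 U\right) = 5 - f - 2 U$)
$O = -93$ ($O = -5 + \left(\left(5 - 3 - 10\right) 11 + 0\right) = -5 + \left(\left(-8\right) 11 + 0\right) = -5 + \left(-88 + 0\right) = -5 - 88 = -93$)
$b{\left(p \right)} = \frac{35}{-9 + p}$
$S = \frac{1096505}{18}$ ($S = \left(-655\right) \left(-93\right) + \frac{35}{-9 + 27} = 60915 + \frac{35}{18} = \frac{1096505}{18} \approx 60917.0$)
$\frac{1}{S} = \frac{1}{\frac{1096505}{18}} = \frac{18}{1096505}$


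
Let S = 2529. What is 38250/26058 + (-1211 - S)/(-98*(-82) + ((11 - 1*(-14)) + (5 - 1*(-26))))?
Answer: 519760/516817 ≈ 1.0057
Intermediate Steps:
38250/26058 + (-1211 - S)/(-98*(-82) + ((11 - 1*(-14)) + (5 - 1*(-26)))) = 38250/26058 + (-1211 - 1*2529)/(-98*(-82) + ((11 - 1*(-14)) + (5 - 1*(-26)))) = 38250*(1/26058) + (-1211 - 2529)/(8036 + ((11 + 14) + (5 + 26))) = 6375/4343 - 3740/(8036 + (25 + 31)) = 6375/4343 - 3740/(8036 + 56) = 6375/4343 - 3740/8092 = 6375/4343 - 3740*1/8092 = 6375/4343 - 55/119 = 519760/516817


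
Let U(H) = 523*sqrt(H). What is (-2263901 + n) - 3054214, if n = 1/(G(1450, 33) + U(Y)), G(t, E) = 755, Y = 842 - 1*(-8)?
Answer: -246685683531526/46385925 + 523*sqrt(34)/46385925 ≈ -5.3181e+6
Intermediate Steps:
Y = 850 (Y = 842 + 8 = 850)
n = 1/(755 + 2615*sqrt(34)) (n = 1/(755 + 523*sqrt(850)) = 1/(755 + 523*(5*sqrt(34))) = 1/(755 + 2615*sqrt(34)) ≈ 6.2488e-5)
(-2263901 + n) - 3054214 = (-2263901 + (-151/46385925 + 523*sqrt(34)/46385925)) - 3054214 = (-105013141993576/46385925 + 523*sqrt(34)/46385925) - 3054214 = -246685683531526/46385925 + 523*sqrt(34)/46385925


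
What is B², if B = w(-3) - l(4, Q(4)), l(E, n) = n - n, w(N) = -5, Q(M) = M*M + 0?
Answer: 25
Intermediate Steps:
Q(M) = M² (Q(M) = M² + 0 = M²)
l(E, n) = 0
B = -5 (B = -5 - 1*0 = -5 + 0 = -5)
B² = (-5)² = 25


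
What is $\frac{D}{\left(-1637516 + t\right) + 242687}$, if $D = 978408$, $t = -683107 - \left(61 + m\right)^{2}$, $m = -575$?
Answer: $- \frac{244602}{585533} \approx -0.41774$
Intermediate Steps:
$t = -947303$ ($t = -683107 - \left(61 - 575\right)^{2} = -683107 - \left(-514\right)^{2} = -683107 - 264196 = -947303$)
$\frac{D}{\left(-1637516 + t\right) + 242687} = \frac{978408}{\left(-1637516 - 947303\right) + 242687} = \frac{978408}{-2584819 + 242687} = \frac{978408}{-2342132} = 978408 \left(- \frac{1}{2342132}\right) = - \frac{244602}{585533}$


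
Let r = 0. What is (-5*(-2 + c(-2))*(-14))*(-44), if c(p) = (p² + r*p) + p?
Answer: 0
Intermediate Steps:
c(p) = p + p² (c(p) = (p² + 0*p) + p = (p² + 0) + p = p² + p = p + p²)
(-5*(-2 + c(-2))*(-14))*(-44) = (-5*(-2 - 2*(1 - 2))*(-14))*(-44) = (-5*(-2 - 2*(-1))*(-14))*(-44) = (-5*(-2 + 2)*(-14))*(-44) = (-5*0*(-14))*(-44) = (0*(-14))*(-44) = 0*(-44) = 0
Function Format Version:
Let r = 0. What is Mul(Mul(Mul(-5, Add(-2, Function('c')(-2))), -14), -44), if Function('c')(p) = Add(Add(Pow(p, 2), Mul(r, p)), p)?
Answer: 0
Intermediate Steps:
Function('c')(p) = Add(p, Pow(p, 2)) (Function('c')(p) = Add(Add(Pow(p, 2), Mul(0, p)), p) = Add(Add(Pow(p, 2), 0), p) = Add(Pow(p, 2), p) = Add(p, Pow(p, 2)))
Mul(Mul(Mul(-5, Add(-2, Function('c')(-2))), -14), -44) = Mul(Mul(Mul(-5, Add(-2, Mul(-2, Add(1, -2)))), -14), -44) = Mul(Mul(Mul(-5, Add(-2, Mul(-2, -1))), -14), -44) = Mul(Mul(Mul(-5, Add(-2, 2)), -14), -44) = Mul(Mul(Mul(-5, 0), -14), -44) = Mul(Mul(0, -14), -44) = Mul(0, -44) = 0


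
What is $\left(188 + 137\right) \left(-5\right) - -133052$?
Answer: $131427$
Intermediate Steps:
$\left(188 + 137\right) \left(-5\right) - -133052 = 325 \left(-5\right) + 133052 = -1625 + 133052 = 131427$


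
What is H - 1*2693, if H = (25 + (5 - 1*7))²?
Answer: -2164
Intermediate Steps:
H = 529 (H = (25 + (5 - 7))² = (25 - 2)² = 23² = 529)
H - 1*2693 = 529 - 1*2693 = 529 - 2693 = -2164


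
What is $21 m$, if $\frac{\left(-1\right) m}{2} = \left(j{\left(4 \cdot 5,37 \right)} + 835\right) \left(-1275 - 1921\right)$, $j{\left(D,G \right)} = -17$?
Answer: $109801776$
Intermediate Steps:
$m = 5228656$ ($m = - 2 \left(-17 + 835\right) \left(-1275 - 1921\right) = - 2 \cdot 818 \left(-3196\right) = \left(-2\right) \left(-2614328\right) = 5228656$)
$21 m = 21 \cdot 5228656 = 109801776$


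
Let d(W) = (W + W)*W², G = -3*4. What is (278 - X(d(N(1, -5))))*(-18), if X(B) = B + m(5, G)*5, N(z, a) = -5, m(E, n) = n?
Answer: -10584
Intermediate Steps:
G = -12
d(W) = 2*W³ (d(W) = (2*W)*W² = 2*W³)
X(B) = -60 + B (X(B) = B - 12*5 = B - 60 = -60 + B)
(278 - X(d(N(1, -5))))*(-18) = (278 - (-60 + 2*(-5)³))*(-18) = (278 - (-60 + 2*(-125)))*(-18) = (278 - (-60 - 250))*(-18) = (278 - 1*(-310))*(-18) = (278 + 310)*(-18) = 588*(-18) = -10584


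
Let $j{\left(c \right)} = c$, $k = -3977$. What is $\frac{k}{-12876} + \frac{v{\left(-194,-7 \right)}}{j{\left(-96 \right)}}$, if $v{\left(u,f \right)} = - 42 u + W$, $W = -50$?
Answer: $- \frac{4328669}{51504} \approx -84.045$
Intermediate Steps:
$v{\left(u,f \right)} = -50 - 42 u$ ($v{\left(u,f \right)} = - 42 u - 50 = -50 - 42 u$)
$\frac{k}{-12876} + \frac{v{\left(-194,-7 \right)}}{j{\left(-96 \right)}} = - \frac{3977}{-12876} + \frac{-50 - -8148}{-96} = \left(-3977\right) \left(- \frac{1}{12876}\right) + \left(-50 + 8148\right) \left(- \frac{1}{96}\right) = \frac{3977}{12876} + 8098 \left(- \frac{1}{96}\right) = \frac{3977}{12876} - \frac{4049}{48} = - \frac{4328669}{51504}$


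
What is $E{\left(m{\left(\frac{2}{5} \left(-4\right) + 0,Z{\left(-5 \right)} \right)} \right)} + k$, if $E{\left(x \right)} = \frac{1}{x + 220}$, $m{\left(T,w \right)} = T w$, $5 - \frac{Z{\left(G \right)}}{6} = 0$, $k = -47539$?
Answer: $- \frac{8176707}{172} \approx -47539.0$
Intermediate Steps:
$Z{\left(G \right)} = 30$ ($Z{\left(G \right)} = 30 - 0 = 30 + 0 = 30$)
$E{\left(x \right)} = \frac{1}{220 + x}$
$E{\left(m{\left(\frac{2}{5} \left(-4\right) + 0,Z{\left(-5 \right)} \right)} \right)} + k = \frac{1}{220 + \left(\frac{2}{5} \left(-4\right) + 0\right) 30} - 47539 = \frac{1}{220 + \left(- \frac{8}{5} + 0\right) 30} - 47539 = \frac{1}{220 - 48} - 47539 = \frac{1}{172} - 47539 = - \frac{8176707}{172}$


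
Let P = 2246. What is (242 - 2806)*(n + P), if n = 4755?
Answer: -17950564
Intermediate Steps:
(242 - 2806)*(n + P) = (242 - 2806)*(4755 + 2246) = -2564*7001 = -17950564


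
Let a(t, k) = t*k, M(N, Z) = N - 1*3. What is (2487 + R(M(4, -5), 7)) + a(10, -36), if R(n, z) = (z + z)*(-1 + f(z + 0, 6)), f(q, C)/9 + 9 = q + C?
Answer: 2617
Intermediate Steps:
f(q, C) = -81 + 9*C + 9*q (f(q, C) = -81 + 9*(q + C) = -81 + 9*(C + q) = -81 + (9*C + 9*q) = -81 + 9*C + 9*q)
M(N, Z) = -3 + N (M(N, Z) = N - 3 = -3 + N)
a(t, k) = k*t
R(n, z) = 2*z*(-28 + 9*z) (R(n, z) = (z + z)*(-1 + (-81 + 9*6 + 9*(z + 0))) = (2*z)*(-1 + (-81 + 54 + 9*z)) = (2*z)*(-1 + (-27 + 9*z)) = (2*z)*(-28 + 9*z) = 2*z*(-28 + 9*z))
(2487 + R(M(4, -5), 7)) + a(10, -36) = (2487 + 2*7*(-28 + 9*7)) - 36*10 = (2487 + 2*7*(-28 + 63)) - 360 = (2487 + 2*7*35) - 360 = (2487 + 490) - 360 = 2977 - 360 = 2617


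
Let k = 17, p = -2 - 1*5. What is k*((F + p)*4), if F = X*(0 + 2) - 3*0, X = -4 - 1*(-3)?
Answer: -612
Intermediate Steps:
X = -1 (X = -4 + 3 = -1)
p = -7 (p = -2 - 5 = -7)
F = -2 (F = -(0 + 2) - 3*0 = -1*2 + 0 = -2 + 0 = -2)
k*((F + p)*4) = 17*((-2 - 7)*4) = 17*(-9*4) = 17*(-36) = -612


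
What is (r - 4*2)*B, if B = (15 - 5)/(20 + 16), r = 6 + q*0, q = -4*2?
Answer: -5/9 ≈ -0.55556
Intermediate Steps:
q = -8
r = 6 (r = 6 - 8*0 = 6 + 0 = 6)
B = 5/18 (B = 10/36 = 10*(1/36) = 5/18 ≈ 0.27778)
(r - 4*2)*B = (6 - 4*2)*(5/18) = (6 - 8)*(5/18) = -2*5/18 = -5/9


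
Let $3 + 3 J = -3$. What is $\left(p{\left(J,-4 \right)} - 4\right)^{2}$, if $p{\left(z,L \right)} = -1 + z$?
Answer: $49$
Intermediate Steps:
$J = -2$ ($J = -1 + \frac{1}{3} \left(-3\right) = -1 - 1 = -2$)
$\left(p{\left(J,-4 \right)} - 4\right)^{2} = \left(\left(-1 - 2\right) - 4\right)^{2} = \left(-3 - 4\right)^{2} = \left(-7\right)^{2} = 49$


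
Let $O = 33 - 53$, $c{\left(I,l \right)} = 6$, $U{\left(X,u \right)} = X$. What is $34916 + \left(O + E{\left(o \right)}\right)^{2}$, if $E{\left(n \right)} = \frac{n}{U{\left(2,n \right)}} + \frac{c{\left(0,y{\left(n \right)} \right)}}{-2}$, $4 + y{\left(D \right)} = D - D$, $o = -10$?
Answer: $35700$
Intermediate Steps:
$y{\left(D \right)} = -4$ ($y{\left(D \right)} = -4 + \left(D - D\right) = -4 + 0 = -4$)
$E{\left(n \right)} = -3 + \frac{n}{2}$ ($E{\left(n \right)} = \frac{n}{2} + \frac{6}{-2} = n \frac{1}{2} + 6 \left(- \frac{1}{2}\right) = \frac{n}{2} - 3 = -3 + \frac{n}{2}$)
$O = -20$
$34916 + \left(O + E{\left(o \right)}\right)^{2} = 34916 + \left(-20 + \left(-3 + \frac{1}{2} \left(-10\right)\right)\right)^{2} = 34916 + \left(-20 - 8\right)^{2} = 34916 + \left(-28\right)^{2} = 34916 + 784 = 35700$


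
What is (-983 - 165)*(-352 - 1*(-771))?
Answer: -481012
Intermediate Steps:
(-983 - 165)*(-352 - 1*(-771)) = -1148*(-352 + 771) = -1148*419 = -481012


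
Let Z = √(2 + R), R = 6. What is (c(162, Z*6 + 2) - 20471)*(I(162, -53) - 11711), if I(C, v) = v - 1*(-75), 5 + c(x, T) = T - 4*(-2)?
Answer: 239227074 - 140268*√2 ≈ 2.3903e+8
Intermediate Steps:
Z = 2*√2 (Z = √(2 + 6) = √8 = 2*√2 ≈ 2.8284)
c(x, T) = 3 + T (c(x, T) = -5 + (T - 4*(-2)) = -5 + (T + 8) = -5 + (8 + T) = 3 + T)
I(C, v) = 75 + v (I(C, v) = v + 75 = 75 + v)
(c(162, Z*6 + 2) - 20471)*(I(162, -53) - 11711) = ((3 + ((2*√2)*6 + 2)) - 20471)*((75 - 53) - 11711) = ((3 + (12*√2 + 2)) - 20471)*(22 - 11711) = ((3 + (2 + 12*√2)) - 20471)*(-11689) = ((5 + 12*√2) - 20471)*(-11689) = (-20466 + 12*√2)*(-11689) = 239227074 - 140268*√2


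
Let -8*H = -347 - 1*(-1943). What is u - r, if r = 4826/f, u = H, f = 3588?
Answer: -180158/897 ≈ -200.84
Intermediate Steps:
H = -399/2 (H = -(-347 - 1*(-1943))/8 = -(-347 + 1943)/8 = -⅛*1596 = -399/2 ≈ -199.50)
u = -399/2 ≈ -199.50
r = 2413/1794 (r = 4826/3588 = 4826*(1/3588) = 2413/1794 ≈ 1.3450)
u - r = -399/2 - 1*2413/1794 = -399/2 - 2413/1794 = -180158/897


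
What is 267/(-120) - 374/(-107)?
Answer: 5437/4280 ≈ 1.2703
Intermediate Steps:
267/(-120) - 374/(-107) = 267*(-1/120) - 374*(-1/107) = -89/40 + 374/107 = 5437/4280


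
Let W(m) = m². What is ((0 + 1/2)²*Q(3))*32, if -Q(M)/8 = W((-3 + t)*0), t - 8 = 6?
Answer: 0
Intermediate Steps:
t = 14 (t = 8 + 6 = 14)
Q(M) = 0 (Q(M) = -8*((-3 + 14)*0)² = -8*(11*0)² = -8*0² = -8*0 = 0)
((0 + 1/2)²*Q(3))*32 = ((0 + 1/2)²*0)*32 = ((0 + ½)²*0)*32 = ((½)²*0)*32 = ((¼)*0)*32 = 0*32 = 0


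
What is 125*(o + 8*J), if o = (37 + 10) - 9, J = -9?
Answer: -4250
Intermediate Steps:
o = 38 (o = 47 - 9 = 38)
125*(o + 8*J) = 125*(38 + 8*(-9)) = 125*(38 - 72) = 125*(-34) = -4250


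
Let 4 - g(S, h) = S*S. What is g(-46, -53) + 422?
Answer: -1690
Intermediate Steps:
g(S, h) = 4 - S² (g(S, h) = 4 - S*S = 4 - S²)
g(-46, -53) + 422 = (4 - 1*(-46)²) + 422 = (4 - 1*2116) + 422 = (4 - 2116) + 422 = -2112 + 422 = -1690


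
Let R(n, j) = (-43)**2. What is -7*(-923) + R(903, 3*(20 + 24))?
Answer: 8310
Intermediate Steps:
R(n, j) = 1849
-7*(-923) + R(903, 3*(20 + 24)) = -7*(-923) + 1849 = 6461 + 1849 = 8310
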